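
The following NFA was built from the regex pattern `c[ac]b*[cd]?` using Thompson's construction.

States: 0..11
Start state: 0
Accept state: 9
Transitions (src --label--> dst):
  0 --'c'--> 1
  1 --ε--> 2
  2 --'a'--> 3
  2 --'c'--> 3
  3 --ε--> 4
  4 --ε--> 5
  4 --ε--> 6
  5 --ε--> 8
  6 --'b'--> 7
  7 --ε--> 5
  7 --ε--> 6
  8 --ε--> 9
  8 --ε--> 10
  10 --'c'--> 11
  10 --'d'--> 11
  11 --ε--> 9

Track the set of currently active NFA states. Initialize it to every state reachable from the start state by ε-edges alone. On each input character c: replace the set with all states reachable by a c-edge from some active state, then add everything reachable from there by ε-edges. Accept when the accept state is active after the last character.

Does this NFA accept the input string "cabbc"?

Answer: ACCEPT

Derivation:
start: ε-closure({0}) = {0}
'c' @ 1: {1,2}
'a' @ 2: {3,4,5,6,8,9,10}  ✓accept
'b' @ 3: {5,6,7,8,9,10}  ✓accept
'b' @ 4: {5,6,7,8,9,10}  ✓accept
'c' @ 5: {9,11}  ✓accept
final: {9,11}; accept 9 in set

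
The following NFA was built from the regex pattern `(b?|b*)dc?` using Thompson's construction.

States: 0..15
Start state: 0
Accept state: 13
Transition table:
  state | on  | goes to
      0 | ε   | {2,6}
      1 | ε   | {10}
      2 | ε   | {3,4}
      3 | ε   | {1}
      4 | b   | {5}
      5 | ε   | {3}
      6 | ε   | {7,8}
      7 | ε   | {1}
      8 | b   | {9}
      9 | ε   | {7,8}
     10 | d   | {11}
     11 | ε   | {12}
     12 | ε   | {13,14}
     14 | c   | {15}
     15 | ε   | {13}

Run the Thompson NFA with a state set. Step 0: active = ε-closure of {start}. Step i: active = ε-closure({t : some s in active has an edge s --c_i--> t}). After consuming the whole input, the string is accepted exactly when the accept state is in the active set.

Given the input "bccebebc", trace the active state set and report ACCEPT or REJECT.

initial (ε-close {0}): {0,1,2,3,4,6,7,8,10}
'b' @ 1: {1,3,5,7,8,9,10}
'c' @ 2: {}  — state set empty
rest 'cebebc' ignored (set empty)
final: {}; accept 13 not in set

Answer: REJECT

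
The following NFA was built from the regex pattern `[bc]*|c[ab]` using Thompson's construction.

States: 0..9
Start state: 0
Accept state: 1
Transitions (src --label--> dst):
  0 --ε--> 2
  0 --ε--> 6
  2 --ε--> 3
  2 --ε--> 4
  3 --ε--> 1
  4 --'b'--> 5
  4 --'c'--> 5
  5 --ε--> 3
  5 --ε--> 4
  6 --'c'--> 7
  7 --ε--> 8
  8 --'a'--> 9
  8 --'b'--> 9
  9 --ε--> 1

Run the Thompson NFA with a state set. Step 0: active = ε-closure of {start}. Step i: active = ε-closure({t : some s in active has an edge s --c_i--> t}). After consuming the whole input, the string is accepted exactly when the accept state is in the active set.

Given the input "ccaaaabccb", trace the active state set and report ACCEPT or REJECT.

S₀ = ε-closure({0}) = {0,1,2,3,4,6}
'c' @ 1: {1,3,4,5,7,8}  (accept∈set)
'c' @ 2: {1,3,4,5}  (accept∈set)
'a' @ 3: {}  — dead — no transitions
rest 'aaabccb' ignored (set empty)
end set {} — state 1 not in

Answer: REJECT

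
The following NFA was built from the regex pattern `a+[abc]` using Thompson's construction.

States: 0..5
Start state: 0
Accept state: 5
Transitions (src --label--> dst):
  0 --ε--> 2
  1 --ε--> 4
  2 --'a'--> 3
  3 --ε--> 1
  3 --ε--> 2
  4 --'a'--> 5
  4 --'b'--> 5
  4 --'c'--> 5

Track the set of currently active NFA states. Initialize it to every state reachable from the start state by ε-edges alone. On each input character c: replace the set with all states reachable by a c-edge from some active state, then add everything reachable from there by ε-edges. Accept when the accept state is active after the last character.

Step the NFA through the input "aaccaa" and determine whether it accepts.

Answer: REJECT

Derivation:
start: ε-closure({0}) = {0,2}
'a' @ 1: {1,2,3,4}
'a' @ 2: {1,2,3,4,5}  [accepting]
'c' @ 3: {5}  [accepting]
'c' @ 4: {}  — state set empty
rest 'aa' ignored (set empty)
final: {}; accept 5 not in set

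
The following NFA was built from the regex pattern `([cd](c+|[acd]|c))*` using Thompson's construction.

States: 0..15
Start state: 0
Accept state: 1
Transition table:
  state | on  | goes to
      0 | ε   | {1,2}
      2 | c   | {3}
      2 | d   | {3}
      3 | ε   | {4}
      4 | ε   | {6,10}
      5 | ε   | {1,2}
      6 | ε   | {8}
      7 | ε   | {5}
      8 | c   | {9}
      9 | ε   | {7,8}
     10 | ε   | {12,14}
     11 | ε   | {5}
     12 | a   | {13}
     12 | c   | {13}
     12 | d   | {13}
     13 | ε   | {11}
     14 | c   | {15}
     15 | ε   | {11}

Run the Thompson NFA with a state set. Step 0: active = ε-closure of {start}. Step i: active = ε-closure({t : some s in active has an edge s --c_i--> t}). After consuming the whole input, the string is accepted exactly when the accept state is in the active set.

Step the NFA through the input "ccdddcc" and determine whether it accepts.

initial (ε-close {0}): {0,1,2}
'c' @ 1: {3,4,6,8,10,12,14}
'c' @ 2: {1,2,5,7,8,9,11,13,15}  (accept∈set)
'd' @ 3: {3,4,6,8,10,12,14}
'd' @ 4: {1,2,5,11,13}  (accept∈set)
'd' @ 5: {3,4,6,8,10,12,14}
'c' @ 6: {1,2,5,7,8,9,11,13,15}  (accept∈set)
'c' @ 7: {1,2,3,4,5,6,7,8,9,10,12,14}  (accept∈set)
end set {1,2,3,4,5,6,7,8,9,10,12,14} — state 1 in

Answer: ACCEPT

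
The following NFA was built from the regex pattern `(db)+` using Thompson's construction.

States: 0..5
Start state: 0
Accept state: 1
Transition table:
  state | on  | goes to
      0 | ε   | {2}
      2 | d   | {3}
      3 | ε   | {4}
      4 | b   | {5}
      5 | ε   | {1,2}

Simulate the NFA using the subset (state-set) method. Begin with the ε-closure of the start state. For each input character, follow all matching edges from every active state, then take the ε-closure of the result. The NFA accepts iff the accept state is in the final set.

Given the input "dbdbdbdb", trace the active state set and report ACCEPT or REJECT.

initial (ε-close {0}): {0,2}
'd' @ 1: {3,4}
'b' @ 2: {1,2,5}  (accept∈set)
'd' @ 3: {3,4}
'b' @ 4: {1,2,5}  (accept∈set)
'd' @ 5: {3,4}
'b' @ 6: {1,2,5}  (accept∈set)
'd' @ 7: {3,4}
'b' @ 8: {1,2,5}  (accept∈set)
after full input: {1,2,5}  (accept=1 in)

Answer: ACCEPT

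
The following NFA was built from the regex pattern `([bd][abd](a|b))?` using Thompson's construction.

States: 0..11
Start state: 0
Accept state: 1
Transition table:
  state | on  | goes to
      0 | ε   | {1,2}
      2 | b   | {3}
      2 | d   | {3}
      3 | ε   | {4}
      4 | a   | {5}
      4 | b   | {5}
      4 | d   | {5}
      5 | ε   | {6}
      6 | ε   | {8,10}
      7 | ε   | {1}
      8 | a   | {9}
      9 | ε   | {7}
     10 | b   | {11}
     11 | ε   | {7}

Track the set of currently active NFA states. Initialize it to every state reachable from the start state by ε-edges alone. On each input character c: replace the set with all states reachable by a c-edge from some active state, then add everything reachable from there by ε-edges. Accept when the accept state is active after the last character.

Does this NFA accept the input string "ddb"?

initial (ε-close {0}): {0,1,2}
'd' @ 1: {3,4}
'd' @ 2: {5,6,8,10}
'b' @ 3: {1,7,11}  (accept∈set)
end set {1,7,11} — state 1 in

Answer: ACCEPT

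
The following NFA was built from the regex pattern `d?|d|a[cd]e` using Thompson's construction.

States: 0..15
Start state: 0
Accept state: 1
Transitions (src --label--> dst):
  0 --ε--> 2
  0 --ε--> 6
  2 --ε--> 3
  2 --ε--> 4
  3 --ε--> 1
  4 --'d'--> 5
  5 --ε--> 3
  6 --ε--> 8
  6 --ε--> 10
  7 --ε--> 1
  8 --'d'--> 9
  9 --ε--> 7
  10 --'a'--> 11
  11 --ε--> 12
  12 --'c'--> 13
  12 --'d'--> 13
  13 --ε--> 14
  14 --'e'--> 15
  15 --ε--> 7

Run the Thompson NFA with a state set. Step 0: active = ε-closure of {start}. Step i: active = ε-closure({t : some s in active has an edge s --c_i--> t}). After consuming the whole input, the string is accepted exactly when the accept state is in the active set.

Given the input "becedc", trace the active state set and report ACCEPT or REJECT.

S₀ = ε-closure({0}) = {0,1,2,3,4,6,8,10}
'b' @ 1: {}  — no active states
rest 'ecedc' ignored (set empty)
end set {} — state 1 not in

Answer: REJECT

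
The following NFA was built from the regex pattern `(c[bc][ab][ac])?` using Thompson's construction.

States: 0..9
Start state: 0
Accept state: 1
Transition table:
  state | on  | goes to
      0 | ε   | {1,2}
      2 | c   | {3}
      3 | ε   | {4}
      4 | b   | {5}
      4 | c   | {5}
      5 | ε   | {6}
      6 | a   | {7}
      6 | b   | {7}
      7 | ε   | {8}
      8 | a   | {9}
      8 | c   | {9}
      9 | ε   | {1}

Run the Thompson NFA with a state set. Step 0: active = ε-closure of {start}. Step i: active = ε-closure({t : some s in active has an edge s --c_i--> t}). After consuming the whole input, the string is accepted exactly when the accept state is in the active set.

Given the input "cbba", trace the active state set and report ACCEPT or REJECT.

Answer: ACCEPT

Trace:
start: ε-closure({0}) = {0,1,2}
'c' @ 1: {3,4}
'b' @ 2: {5,6}
'b' @ 3: {7,8}
'a' @ 4: {1,9}  ✓accept
final: {1,9}; accept 1 in set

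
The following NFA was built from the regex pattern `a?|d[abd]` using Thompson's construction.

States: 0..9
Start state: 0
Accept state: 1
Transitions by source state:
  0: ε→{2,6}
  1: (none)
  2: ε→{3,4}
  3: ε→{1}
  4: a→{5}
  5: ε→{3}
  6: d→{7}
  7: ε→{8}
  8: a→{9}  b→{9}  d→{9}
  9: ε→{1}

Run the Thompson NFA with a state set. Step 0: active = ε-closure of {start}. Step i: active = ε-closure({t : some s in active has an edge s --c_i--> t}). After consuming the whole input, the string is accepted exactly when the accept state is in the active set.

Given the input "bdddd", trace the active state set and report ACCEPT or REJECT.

start: ε-closure({0}) = {0,1,2,3,4,6}
'b' @ 1: {}  — no active states
rest 'dddd' ignored (set empty)
after full input: {}  (accept=1 not in)

Answer: REJECT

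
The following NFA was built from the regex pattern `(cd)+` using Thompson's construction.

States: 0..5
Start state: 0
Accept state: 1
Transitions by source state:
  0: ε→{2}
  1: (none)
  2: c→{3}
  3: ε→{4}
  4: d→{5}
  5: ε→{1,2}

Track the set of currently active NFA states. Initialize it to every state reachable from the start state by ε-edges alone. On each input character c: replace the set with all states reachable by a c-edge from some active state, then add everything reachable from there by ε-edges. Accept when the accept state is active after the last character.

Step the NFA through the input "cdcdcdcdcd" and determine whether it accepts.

Answer: ACCEPT

Derivation:
S₀ = ε-closure({0}) = {0,2}
'c' @ 1: {3,4}
'd' @ 2: {1,2,5}  (accept∈set)
'c' @ 3: {3,4}
'd' @ 4: {1,2,5}  (accept∈set)
'c' @ 5: {3,4}
'd' @ 6: {1,2,5}  (accept∈set)
'c' @ 7: {3,4}
'd' @ 8: {1,2,5}  (accept∈set)
'c' @ 9: {3,4}
'd' @ 10: {1,2,5}  (accept∈set)
final: {1,2,5}; accept 1 in set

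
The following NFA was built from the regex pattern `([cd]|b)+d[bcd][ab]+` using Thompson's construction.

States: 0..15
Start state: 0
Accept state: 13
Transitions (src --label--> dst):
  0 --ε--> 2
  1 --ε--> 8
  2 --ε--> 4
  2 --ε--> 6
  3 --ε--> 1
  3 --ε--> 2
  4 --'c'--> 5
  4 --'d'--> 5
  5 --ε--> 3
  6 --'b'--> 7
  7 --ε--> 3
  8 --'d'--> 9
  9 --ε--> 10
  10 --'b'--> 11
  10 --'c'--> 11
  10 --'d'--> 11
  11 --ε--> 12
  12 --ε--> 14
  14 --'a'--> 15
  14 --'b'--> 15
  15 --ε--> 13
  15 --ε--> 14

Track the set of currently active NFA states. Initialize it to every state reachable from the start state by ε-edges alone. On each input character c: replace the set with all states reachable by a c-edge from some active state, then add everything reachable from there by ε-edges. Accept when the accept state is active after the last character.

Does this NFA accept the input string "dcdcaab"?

start: ε-closure({0}) = {0,2,4,6}
'd' @ 1: {1,2,3,4,5,6,8}
'c' @ 2: {1,2,3,4,5,6,8}
'd' @ 3: {1,2,3,4,5,6,8,9,10}
'c' @ 4: {1,2,3,4,5,6,8,11,12,14}
'a' @ 5: {13,14,15}  (accept∈set)
'a' @ 6: {13,14,15}  (accept∈set)
'b' @ 7: {13,14,15}  (accept∈set)
final: {13,14,15}; accept 13 in set

Answer: ACCEPT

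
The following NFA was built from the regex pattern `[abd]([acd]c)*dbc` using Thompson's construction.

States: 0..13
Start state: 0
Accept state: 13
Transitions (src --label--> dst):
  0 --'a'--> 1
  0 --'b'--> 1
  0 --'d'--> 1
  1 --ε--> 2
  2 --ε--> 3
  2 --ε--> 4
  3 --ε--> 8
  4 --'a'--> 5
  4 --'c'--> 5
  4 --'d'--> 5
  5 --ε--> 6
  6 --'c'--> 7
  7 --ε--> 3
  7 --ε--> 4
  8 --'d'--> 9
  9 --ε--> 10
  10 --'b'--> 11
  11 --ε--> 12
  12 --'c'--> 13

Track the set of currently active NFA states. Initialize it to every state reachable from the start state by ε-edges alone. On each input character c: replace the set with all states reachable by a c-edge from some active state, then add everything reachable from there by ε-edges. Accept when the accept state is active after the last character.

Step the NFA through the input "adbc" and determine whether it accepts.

S₀ = ε-closure({0}) = {0}
'a' @ 1: {1,2,3,4,8}
'd' @ 2: {5,6,9,10}
'b' @ 3: {11,12}
'c' @ 4: {13}  (accept∈set)
end set {13} — state 13 in

Answer: ACCEPT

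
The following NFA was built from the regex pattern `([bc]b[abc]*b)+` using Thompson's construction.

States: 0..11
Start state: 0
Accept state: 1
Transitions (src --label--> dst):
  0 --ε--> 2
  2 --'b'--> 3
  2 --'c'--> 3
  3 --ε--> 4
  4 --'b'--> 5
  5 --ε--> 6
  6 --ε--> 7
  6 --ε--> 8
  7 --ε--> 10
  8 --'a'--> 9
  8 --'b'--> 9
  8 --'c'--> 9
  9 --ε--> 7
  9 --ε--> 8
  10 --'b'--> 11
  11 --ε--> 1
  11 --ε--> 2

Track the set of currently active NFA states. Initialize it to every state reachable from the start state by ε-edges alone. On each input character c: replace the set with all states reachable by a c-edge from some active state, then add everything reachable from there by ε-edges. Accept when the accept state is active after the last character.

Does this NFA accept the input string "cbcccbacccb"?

Answer: ACCEPT

Steps:
S₀ = ε-closure({0}) = {0,2}
'c' @ 1: {3,4}
'b' @ 2: {5,6,7,8,10}
'c' @ 3: {7,8,9,10}
'c' @ 4: {7,8,9,10}
'c' @ 5: {7,8,9,10}
'b' @ 6: {1,2,7,8,9,10,11}  [accepting]
'a' @ 7: {7,8,9,10}
'c' @ 8: {7,8,9,10}
'c' @ 9: {7,8,9,10}
'c' @ 10: {7,8,9,10}
'b' @ 11: {1,2,7,8,9,10,11}  [accepting]
end set {1,2,7,8,9,10,11} — state 1 in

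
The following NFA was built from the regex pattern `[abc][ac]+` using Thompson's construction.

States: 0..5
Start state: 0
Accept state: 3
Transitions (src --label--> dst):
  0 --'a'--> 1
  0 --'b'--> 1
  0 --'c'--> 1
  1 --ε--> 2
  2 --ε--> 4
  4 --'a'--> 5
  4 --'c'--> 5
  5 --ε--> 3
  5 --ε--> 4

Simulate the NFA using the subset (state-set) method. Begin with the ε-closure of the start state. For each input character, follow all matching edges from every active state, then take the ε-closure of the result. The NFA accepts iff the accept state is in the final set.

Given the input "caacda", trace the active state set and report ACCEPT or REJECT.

initial (ε-close {0}): {0}
'c' @ 1: {1,2,4}
'a' @ 2: {3,4,5}  ✓accept
'a' @ 3: {3,4,5}  ✓accept
'c' @ 4: {3,4,5}  ✓accept
'd' @ 5: {}  — dead — no transitions
rest 'a' ignored (set empty)
final: {}; accept 3 not in set

Answer: REJECT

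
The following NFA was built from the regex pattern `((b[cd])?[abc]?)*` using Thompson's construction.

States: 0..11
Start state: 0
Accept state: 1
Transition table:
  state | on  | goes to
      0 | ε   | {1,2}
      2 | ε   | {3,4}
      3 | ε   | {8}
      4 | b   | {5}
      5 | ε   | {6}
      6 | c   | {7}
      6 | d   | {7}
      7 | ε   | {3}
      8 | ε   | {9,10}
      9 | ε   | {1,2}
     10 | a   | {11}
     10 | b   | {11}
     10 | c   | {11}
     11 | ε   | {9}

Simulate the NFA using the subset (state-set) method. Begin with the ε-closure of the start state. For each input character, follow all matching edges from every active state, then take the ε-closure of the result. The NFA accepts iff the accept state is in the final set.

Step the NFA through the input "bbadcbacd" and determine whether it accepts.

start: ε-closure({0}) = {0,1,2,3,4,8,9,10}
'b' @ 1: {1,2,3,4,5,6,8,9,10,11}  ✓accept
'b' @ 2: {1,2,3,4,5,6,8,9,10,11}  ✓accept
'a' @ 3: {1,2,3,4,8,9,10,11}  ✓accept
'd' @ 4: {}  — no active states
rest 'cbacd' ignored (set empty)
final: {}; accept 1 not in set

Answer: REJECT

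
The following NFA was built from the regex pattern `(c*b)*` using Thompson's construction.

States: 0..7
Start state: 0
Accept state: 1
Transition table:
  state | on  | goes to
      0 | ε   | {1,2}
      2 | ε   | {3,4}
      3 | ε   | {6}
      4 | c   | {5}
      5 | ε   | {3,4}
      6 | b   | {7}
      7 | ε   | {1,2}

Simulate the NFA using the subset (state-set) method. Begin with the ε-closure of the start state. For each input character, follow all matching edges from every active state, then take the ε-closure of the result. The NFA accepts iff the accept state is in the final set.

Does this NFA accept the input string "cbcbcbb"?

initial (ε-close {0}): {0,1,2,3,4,6}
'c' @ 1: {3,4,5,6}
'b' @ 2: {1,2,3,4,6,7}  [accepting]
'c' @ 3: {3,4,5,6}
'b' @ 4: {1,2,3,4,6,7}  [accepting]
'c' @ 5: {3,4,5,6}
'b' @ 6: {1,2,3,4,6,7}  [accepting]
'b' @ 7: {1,2,3,4,6,7}  [accepting]
final: {1,2,3,4,6,7}; accept 1 in set

Answer: ACCEPT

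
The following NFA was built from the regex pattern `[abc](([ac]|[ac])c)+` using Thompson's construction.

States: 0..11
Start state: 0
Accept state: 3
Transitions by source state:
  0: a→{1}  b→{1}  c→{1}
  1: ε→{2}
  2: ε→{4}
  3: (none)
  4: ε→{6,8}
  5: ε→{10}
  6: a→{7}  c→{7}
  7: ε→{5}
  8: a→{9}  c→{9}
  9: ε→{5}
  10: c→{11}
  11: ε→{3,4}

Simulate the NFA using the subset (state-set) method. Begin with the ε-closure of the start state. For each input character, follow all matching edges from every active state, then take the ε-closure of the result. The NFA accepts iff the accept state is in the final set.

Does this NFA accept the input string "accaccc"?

start: ε-closure({0}) = {0}
'a' @ 1: {1,2,4,6,8}
'c' @ 2: {5,7,9,10}
'c' @ 3: {3,4,6,8,11}  (accept∈set)
'a' @ 4: {5,7,9,10}
'c' @ 5: {3,4,6,8,11}  (accept∈set)
'c' @ 6: {5,7,9,10}
'c' @ 7: {3,4,6,8,11}  (accept∈set)
after full input: {3,4,6,8,11}  (accept=3 in)

Answer: ACCEPT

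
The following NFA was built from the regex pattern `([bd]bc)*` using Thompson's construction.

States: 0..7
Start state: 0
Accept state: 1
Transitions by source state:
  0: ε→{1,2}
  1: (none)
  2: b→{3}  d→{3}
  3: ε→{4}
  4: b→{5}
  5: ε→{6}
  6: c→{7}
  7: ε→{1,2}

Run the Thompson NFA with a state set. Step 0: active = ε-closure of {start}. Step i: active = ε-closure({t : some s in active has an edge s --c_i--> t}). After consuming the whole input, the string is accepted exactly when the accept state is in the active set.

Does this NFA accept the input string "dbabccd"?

initial (ε-close {0}): {0,1,2}
'd' @ 1: {3,4}
'b' @ 2: {5,6}
'a' @ 3: {}  — dead — no transitions
rest 'bccd' ignored (set empty)
final: {}; accept 1 not in set

Answer: REJECT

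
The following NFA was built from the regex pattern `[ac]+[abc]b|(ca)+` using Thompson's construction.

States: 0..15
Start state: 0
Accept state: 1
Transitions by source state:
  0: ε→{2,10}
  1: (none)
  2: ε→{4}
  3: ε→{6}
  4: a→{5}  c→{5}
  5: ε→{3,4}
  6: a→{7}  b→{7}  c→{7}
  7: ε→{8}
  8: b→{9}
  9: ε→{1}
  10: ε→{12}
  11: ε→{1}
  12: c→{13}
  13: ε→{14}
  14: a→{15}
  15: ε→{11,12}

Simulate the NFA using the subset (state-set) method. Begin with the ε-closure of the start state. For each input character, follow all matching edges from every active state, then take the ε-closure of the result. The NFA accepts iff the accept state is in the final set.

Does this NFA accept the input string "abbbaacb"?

S₀ = ε-closure({0}) = {0,2,4,10,12}
'a' @ 1: {3,4,5,6}
'b' @ 2: {7,8}
'b' @ 3: {1,9}  [accepting]
'b' @ 4: {}  — dead — no transitions
rest 'aacb' ignored (set empty)
final: {}; accept 1 not in set

Answer: REJECT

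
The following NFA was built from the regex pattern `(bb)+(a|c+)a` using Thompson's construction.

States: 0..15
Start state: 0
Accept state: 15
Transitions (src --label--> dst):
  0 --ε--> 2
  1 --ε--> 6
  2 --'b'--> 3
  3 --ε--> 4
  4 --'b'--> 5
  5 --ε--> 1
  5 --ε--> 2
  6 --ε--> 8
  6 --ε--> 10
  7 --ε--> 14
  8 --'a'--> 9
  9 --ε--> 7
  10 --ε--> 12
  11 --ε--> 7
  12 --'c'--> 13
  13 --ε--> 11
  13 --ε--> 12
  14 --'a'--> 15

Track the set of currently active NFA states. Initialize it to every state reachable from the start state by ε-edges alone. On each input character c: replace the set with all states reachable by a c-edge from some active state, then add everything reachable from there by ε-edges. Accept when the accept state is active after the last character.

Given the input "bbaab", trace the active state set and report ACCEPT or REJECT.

Answer: REJECT

Steps:
start: ε-closure({0}) = {0,2}
'b' @ 1: {3,4}
'b' @ 2: {1,2,5,6,8,10,12}
'a' @ 3: {7,9,14}
'a' @ 4: {15}  [accepting]
'b' @ 5: {}  — dead — no transitions
final: {}; accept 15 not in set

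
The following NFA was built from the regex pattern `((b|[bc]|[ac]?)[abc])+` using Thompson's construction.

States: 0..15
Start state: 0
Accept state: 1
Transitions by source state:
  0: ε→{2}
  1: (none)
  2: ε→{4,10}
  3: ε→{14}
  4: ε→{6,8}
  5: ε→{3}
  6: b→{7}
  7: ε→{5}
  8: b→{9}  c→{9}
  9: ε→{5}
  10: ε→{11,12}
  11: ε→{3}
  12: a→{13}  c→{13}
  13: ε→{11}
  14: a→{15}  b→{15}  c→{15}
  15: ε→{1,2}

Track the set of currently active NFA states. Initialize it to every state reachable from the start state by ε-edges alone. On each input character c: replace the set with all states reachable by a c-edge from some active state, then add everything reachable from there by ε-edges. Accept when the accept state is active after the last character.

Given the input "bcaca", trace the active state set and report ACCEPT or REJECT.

S₀ = ε-closure({0}) = {0,2,3,4,6,8,10,11,12,14}
'b' @ 1: {1,2,3,4,5,6,7,8,9,10,11,12,14,15}  (accept∈set)
'c' @ 2: {1,2,3,4,5,6,8,9,10,11,12,13,14,15}  (accept∈set)
'a' @ 3: {1,2,3,4,6,8,10,11,12,13,14,15}  (accept∈set)
'c' @ 4: {1,2,3,4,5,6,8,9,10,11,12,13,14,15}  (accept∈set)
'a' @ 5: {1,2,3,4,6,8,10,11,12,13,14,15}  (accept∈set)
end set {1,2,3,4,6,8,10,11,12,13,14,15} — state 1 in

Answer: ACCEPT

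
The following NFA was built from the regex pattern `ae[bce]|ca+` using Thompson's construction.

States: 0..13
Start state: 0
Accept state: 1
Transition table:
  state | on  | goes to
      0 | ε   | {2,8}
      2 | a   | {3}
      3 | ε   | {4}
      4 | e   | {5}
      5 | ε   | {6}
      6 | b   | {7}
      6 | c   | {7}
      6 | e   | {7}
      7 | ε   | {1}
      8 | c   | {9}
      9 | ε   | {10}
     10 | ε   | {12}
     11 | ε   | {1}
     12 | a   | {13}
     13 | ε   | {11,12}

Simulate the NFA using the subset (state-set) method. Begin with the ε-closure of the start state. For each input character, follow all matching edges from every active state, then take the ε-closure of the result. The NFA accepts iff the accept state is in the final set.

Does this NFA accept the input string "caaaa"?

Answer: ACCEPT

Steps:
S₀ = ε-closure({0}) = {0,2,8}
'c' @ 1: {9,10,12}
'a' @ 2: {1,11,12,13}  ✓accept
'a' @ 3: {1,11,12,13}  ✓accept
'a' @ 4: {1,11,12,13}  ✓accept
'a' @ 5: {1,11,12,13}  ✓accept
final: {1,11,12,13}; accept 1 in set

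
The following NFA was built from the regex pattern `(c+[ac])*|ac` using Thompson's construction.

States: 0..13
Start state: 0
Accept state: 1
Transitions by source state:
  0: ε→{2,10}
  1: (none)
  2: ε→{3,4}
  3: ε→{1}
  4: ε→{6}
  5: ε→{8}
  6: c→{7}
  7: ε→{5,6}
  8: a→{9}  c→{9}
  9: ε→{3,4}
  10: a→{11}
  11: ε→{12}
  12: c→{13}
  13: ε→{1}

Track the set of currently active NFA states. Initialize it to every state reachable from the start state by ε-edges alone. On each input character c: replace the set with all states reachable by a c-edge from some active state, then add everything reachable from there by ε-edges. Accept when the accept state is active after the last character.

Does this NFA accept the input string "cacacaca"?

Answer: ACCEPT

Steps:
S₀ = ε-closure({0}) = {0,1,2,3,4,6,10}
'c' @ 1: {5,6,7,8}
'a' @ 2: {1,3,4,6,9}  [accepting]
'c' @ 3: {5,6,7,8}
'a' @ 4: {1,3,4,6,9}  [accepting]
'c' @ 5: {5,6,7,8}
'a' @ 6: {1,3,4,6,9}  [accepting]
'c' @ 7: {5,6,7,8}
'a' @ 8: {1,3,4,6,9}  [accepting]
final: {1,3,4,6,9}; accept 1 in set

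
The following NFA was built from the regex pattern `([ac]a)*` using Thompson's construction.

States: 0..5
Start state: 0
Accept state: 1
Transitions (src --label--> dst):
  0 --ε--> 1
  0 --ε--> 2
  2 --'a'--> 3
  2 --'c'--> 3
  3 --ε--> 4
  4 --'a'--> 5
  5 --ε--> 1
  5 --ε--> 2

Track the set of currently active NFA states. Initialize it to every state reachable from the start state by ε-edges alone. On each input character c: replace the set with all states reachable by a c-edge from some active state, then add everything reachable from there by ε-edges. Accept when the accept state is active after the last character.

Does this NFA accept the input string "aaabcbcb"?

start: ε-closure({0}) = {0,1,2}
'a' @ 1: {3,4}
'a' @ 2: {1,2,5}  (accept∈set)
'a' @ 3: {3,4}
'b' @ 4: {}  — no active states
rest 'cbcb' ignored (set empty)
end set {} — state 1 not in

Answer: REJECT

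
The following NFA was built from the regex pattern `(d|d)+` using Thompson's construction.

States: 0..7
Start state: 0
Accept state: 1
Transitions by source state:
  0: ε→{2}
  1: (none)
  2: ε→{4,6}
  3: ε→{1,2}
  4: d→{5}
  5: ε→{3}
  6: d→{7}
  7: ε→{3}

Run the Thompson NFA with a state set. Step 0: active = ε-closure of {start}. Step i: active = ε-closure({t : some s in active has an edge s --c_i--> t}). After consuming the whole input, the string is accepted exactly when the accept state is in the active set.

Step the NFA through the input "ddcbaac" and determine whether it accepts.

Answer: REJECT

Derivation:
initial (ε-close {0}): {0,2,4,6}
'd' @ 1: {1,2,3,4,5,6,7}  [accepting]
'd' @ 2: {1,2,3,4,5,6,7}  [accepting]
'c' @ 3: {}  — state set empty
rest 'baac' ignored (set empty)
after full input: {}  (accept=1 not in)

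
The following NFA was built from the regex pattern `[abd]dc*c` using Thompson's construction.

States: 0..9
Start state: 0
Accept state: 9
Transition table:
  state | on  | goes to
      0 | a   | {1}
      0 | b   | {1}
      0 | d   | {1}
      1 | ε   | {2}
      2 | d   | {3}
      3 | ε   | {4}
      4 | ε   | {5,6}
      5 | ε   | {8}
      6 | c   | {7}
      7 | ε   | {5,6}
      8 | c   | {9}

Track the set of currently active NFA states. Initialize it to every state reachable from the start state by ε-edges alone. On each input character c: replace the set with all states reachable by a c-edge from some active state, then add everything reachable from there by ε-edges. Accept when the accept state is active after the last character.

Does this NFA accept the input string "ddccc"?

Answer: ACCEPT

Derivation:
start: ε-closure({0}) = {0}
'd' @ 1: {1,2}
'd' @ 2: {3,4,5,6,8}
'c' @ 3: {5,6,7,8,9}  (accept∈set)
'c' @ 4: {5,6,7,8,9}  (accept∈set)
'c' @ 5: {5,6,7,8,9}  (accept∈set)
final: {5,6,7,8,9}; accept 9 in set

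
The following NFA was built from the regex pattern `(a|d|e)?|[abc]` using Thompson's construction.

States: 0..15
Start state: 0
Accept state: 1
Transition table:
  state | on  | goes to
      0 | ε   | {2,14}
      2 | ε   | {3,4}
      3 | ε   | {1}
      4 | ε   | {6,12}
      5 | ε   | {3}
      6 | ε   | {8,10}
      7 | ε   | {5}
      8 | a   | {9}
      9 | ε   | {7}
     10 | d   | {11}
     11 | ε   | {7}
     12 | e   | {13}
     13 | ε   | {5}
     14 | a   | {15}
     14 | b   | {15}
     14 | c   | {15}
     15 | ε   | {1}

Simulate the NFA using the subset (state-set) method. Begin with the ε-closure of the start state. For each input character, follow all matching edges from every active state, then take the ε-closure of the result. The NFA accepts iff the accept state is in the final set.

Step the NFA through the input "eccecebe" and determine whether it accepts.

S₀ = ε-closure({0}) = {0,1,2,3,4,6,8,10,12,14}
'e' @ 1: {1,3,5,13}  [accepting]
'c' @ 2: {}  — state set empty
rest 'cecebe' ignored (set empty)
final: {}; accept 1 not in set

Answer: REJECT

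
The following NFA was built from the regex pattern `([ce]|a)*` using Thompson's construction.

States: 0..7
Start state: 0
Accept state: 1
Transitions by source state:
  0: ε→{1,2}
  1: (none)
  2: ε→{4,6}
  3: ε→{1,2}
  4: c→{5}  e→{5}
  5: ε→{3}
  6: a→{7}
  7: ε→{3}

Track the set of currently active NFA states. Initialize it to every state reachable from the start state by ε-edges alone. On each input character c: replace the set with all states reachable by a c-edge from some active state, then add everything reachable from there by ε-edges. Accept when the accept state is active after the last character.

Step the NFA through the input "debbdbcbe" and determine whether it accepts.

Answer: REJECT

Trace:
S₀ = ε-closure({0}) = {0,1,2,4,6}
'd' @ 1: {}  — dead — no transitions
rest 'ebbdbcbe' ignored (set empty)
final: {}; accept 1 not in set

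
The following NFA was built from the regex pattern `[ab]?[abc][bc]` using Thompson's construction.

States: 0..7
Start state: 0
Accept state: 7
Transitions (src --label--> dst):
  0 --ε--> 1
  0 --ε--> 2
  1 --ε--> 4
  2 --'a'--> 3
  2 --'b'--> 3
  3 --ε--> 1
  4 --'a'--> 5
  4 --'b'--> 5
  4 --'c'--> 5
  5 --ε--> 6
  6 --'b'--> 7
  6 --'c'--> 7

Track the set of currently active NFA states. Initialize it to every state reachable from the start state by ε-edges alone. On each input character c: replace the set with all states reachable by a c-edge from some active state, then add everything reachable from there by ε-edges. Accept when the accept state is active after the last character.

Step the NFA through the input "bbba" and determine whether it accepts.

Answer: REJECT

Trace:
S₀ = ε-closure({0}) = {0,1,2,4}
'b' @ 1: {1,3,4,5,6}
'b' @ 2: {5,6,7}  [accepting]
'b' @ 3: {7}  [accepting]
'a' @ 4: {}  — state set empty
final: {}; accept 7 not in set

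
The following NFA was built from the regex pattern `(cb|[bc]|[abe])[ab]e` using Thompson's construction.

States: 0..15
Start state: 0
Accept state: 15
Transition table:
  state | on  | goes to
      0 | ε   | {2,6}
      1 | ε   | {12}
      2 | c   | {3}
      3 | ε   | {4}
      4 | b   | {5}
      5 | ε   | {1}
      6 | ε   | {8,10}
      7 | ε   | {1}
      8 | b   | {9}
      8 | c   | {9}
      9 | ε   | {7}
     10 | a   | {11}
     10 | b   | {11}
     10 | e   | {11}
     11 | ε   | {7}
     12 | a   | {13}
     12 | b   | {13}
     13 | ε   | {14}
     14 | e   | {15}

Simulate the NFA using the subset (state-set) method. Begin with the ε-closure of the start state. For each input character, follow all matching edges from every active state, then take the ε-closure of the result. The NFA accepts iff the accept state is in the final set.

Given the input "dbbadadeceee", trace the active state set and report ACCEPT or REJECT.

start: ε-closure({0}) = {0,2,6,8,10}
'd' @ 1: {}  — no active states
rest 'bbadadeceee' ignored (set empty)
final: {}; accept 15 not in set

Answer: REJECT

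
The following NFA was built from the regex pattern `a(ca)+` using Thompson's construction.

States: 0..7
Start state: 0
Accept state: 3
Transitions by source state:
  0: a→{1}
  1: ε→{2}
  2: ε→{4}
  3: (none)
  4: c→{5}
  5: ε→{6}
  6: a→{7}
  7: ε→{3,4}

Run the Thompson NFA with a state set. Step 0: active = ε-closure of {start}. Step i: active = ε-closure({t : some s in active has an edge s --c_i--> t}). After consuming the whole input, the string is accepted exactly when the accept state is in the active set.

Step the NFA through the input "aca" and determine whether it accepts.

Answer: ACCEPT

Trace:
S₀ = ε-closure({0}) = {0}
'a' @ 1: {1,2,4}
'c' @ 2: {5,6}
'a' @ 3: {3,4,7}  [accepting]
final: {3,4,7}; accept 3 in set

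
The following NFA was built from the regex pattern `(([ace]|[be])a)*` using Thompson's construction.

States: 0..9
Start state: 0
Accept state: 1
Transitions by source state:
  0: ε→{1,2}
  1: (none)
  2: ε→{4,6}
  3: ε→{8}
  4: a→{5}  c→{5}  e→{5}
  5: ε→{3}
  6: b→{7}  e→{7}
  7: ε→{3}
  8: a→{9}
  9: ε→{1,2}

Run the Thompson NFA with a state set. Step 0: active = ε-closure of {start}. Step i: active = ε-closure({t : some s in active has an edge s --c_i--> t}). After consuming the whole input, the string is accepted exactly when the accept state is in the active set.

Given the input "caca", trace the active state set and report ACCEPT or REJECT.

Answer: ACCEPT

Steps:
start: ε-closure({0}) = {0,1,2,4,6}
'c' @ 1: {3,5,8}
'a' @ 2: {1,2,4,6,9}  [accepting]
'c' @ 3: {3,5,8}
'a' @ 4: {1,2,4,6,9}  [accepting]
final: {1,2,4,6,9}; accept 1 in set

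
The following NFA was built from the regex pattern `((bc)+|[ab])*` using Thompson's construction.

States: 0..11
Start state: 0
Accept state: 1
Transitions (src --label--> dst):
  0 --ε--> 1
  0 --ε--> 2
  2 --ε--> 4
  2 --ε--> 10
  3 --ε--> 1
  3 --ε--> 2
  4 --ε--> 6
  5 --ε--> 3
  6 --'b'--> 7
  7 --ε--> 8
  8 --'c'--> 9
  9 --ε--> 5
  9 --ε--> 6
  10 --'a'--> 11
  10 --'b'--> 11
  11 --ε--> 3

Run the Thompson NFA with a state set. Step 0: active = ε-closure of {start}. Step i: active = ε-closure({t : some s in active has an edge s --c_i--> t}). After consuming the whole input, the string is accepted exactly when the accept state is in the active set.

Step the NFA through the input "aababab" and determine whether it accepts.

Answer: ACCEPT

Steps:
initial (ε-close {0}): {0,1,2,4,6,10}
'a' @ 1: {1,2,3,4,6,10,11}  ✓accept
'a' @ 2: {1,2,3,4,6,10,11}  ✓accept
'b' @ 3: {1,2,3,4,6,7,8,10,11}  ✓accept
'a' @ 4: {1,2,3,4,6,10,11}  ✓accept
'b' @ 5: {1,2,3,4,6,7,8,10,11}  ✓accept
'a' @ 6: {1,2,3,4,6,10,11}  ✓accept
'b' @ 7: {1,2,3,4,6,7,8,10,11}  ✓accept
after full input: {1,2,3,4,6,7,8,10,11}  (accept=1 in)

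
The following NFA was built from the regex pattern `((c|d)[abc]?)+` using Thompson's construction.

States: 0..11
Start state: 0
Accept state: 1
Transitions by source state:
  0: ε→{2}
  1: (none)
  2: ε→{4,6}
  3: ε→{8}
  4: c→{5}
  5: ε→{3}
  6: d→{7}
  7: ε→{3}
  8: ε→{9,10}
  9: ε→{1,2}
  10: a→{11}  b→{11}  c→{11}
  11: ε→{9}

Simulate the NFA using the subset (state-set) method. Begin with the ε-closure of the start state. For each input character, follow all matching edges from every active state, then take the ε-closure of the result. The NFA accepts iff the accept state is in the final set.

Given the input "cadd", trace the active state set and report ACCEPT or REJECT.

Answer: ACCEPT

Steps:
S₀ = ε-closure({0}) = {0,2,4,6}
'c' @ 1: {1,2,3,4,5,6,8,9,10}  [accepting]
'a' @ 2: {1,2,4,6,9,11}  [accepting]
'd' @ 3: {1,2,3,4,6,7,8,9,10}  [accepting]
'd' @ 4: {1,2,3,4,6,7,8,9,10}  [accepting]
final: {1,2,3,4,6,7,8,9,10}; accept 1 in set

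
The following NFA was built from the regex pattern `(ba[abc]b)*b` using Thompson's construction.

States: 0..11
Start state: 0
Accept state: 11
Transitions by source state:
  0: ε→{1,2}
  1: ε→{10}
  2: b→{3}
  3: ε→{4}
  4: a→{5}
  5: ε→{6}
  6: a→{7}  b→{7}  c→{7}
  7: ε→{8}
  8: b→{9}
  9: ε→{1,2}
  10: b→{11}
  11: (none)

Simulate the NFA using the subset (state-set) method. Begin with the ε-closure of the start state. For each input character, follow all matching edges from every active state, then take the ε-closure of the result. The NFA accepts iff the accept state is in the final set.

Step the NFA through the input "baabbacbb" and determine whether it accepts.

S₀ = ε-closure({0}) = {0,1,2,10}
'b' @ 1: {3,4,11}  ✓accept
'a' @ 2: {5,6}
'a' @ 3: {7,8}
'b' @ 4: {1,2,9,10}
'b' @ 5: {3,4,11}  ✓accept
'a' @ 6: {5,6}
'c' @ 7: {7,8}
'b' @ 8: {1,2,9,10}
'b' @ 9: {3,4,11}  ✓accept
after full input: {3,4,11}  (accept=11 in)

Answer: ACCEPT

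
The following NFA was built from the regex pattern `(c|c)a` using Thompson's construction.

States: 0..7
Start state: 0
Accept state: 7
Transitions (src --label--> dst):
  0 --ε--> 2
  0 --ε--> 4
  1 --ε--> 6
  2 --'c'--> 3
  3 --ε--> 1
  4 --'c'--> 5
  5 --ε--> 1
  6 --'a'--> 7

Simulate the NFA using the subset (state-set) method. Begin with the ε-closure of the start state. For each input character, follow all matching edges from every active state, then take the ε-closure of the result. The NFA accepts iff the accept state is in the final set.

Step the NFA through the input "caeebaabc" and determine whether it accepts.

S₀ = ε-closure({0}) = {0,2,4}
'c' @ 1: {1,3,5,6}
'a' @ 2: {7}  [accepting]
'e' @ 3: {}  — no active states
rest 'ebaabc' ignored (set empty)
after full input: {}  (accept=7 not in)

Answer: REJECT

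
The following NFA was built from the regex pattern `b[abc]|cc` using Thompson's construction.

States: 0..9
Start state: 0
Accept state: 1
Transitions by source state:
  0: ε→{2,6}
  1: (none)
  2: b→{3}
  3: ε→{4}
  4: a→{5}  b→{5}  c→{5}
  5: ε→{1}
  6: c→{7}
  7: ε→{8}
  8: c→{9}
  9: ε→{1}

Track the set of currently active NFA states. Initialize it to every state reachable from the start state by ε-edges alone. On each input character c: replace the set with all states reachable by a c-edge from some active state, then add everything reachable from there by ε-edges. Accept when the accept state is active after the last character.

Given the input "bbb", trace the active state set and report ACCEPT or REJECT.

Answer: REJECT

Steps:
initial (ε-close {0}): {0,2,6}
'b' @ 1: {3,4}
'b' @ 2: {1,5}  ✓accept
'b' @ 3: {}  — no active states
final: {}; accept 1 not in set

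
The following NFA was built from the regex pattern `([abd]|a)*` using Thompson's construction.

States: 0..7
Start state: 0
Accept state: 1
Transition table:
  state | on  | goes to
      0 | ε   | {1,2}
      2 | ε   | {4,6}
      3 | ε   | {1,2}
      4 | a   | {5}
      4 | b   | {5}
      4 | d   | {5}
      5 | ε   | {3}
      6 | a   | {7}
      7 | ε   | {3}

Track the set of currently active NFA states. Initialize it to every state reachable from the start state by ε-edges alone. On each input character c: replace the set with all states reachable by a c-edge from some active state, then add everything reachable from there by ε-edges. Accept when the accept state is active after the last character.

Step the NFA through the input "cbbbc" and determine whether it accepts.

Answer: REJECT

Steps:
S₀ = ε-closure({0}) = {0,1,2,4,6}
'c' @ 1: {}  — state set empty
rest 'bbbc' ignored (set empty)
final: {}; accept 1 not in set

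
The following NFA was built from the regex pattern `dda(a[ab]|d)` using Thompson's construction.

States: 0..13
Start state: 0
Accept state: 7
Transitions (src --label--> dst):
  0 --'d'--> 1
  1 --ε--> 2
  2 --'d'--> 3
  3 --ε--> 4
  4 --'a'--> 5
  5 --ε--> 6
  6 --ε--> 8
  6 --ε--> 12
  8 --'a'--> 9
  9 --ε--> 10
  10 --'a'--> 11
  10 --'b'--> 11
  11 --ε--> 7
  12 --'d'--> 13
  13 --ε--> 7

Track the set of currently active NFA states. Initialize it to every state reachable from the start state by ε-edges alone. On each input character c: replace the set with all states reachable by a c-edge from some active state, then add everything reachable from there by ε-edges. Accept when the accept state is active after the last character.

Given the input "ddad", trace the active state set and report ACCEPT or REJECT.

Answer: ACCEPT

Derivation:
S₀ = ε-closure({0}) = {0}
'd' @ 1: {1,2}
'd' @ 2: {3,4}
'a' @ 3: {5,6,8,12}
'd' @ 4: {7,13}  [accepting]
after full input: {7,13}  (accept=7 in)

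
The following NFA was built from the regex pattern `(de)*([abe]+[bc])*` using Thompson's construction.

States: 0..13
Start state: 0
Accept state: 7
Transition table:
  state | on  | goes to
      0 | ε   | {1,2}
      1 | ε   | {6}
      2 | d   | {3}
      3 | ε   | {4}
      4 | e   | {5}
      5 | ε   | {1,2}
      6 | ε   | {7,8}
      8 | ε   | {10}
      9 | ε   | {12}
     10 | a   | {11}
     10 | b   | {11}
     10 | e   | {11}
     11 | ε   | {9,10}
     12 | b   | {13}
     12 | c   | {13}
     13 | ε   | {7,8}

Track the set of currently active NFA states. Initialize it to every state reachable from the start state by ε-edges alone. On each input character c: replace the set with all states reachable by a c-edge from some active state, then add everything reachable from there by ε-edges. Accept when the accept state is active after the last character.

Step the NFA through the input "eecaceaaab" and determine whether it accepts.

S₀ = ε-closure({0}) = {0,1,2,6,7,8,10}
'e' @ 1: {9,10,11,12}
'e' @ 2: {9,10,11,12}
'c' @ 3: {7,8,10,13}  [accepting]
'a' @ 4: {9,10,11,12}
'c' @ 5: {7,8,10,13}  [accepting]
'e' @ 6: {9,10,11,12}
'a' @ 7: {9,10,11,12}
'a' @ 8: {9,10,11,12}
'a' @ 9: {9,10,11,12}
'b' @ 10: {7,8,9,10,11,12,13}  [accepting]
after full input: {7,8,9,10,11,12,13}  (accept=7 in)

Answer: ACCEPT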